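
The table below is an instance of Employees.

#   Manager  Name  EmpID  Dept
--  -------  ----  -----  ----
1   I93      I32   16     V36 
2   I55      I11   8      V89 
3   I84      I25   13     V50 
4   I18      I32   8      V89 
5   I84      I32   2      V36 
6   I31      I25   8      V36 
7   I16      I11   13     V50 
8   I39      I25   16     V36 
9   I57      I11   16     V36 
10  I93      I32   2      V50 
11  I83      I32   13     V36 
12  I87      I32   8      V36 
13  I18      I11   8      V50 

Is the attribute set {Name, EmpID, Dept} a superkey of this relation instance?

Yes

All 13 rows have distinct {Name, EmpID, Dept} values, so {Name, EmpID, Dept} → (all attributes) holds and {Name, EmpID, Dept} is a superkey.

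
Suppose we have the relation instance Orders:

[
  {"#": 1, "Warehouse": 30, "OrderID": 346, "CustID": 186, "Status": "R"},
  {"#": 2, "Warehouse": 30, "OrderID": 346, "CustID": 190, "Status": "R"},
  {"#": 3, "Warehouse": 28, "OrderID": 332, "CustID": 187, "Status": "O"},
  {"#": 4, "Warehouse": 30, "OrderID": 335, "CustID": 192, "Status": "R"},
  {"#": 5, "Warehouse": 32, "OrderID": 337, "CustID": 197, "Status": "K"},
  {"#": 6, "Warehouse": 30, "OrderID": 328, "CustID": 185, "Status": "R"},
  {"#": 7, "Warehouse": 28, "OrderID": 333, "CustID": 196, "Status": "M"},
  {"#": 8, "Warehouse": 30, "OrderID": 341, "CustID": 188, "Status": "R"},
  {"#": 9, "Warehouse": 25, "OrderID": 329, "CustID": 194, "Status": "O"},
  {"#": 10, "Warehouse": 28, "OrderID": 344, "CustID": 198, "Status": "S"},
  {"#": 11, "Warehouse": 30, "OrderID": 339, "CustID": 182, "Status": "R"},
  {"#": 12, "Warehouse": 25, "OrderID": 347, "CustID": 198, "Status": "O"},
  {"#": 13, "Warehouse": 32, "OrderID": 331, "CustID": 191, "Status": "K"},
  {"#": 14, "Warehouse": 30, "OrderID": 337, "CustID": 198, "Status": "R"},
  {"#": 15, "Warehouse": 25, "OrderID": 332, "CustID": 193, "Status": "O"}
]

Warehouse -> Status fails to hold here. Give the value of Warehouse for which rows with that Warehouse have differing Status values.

28

Warehouse=30: rows 1, 2, 4, 6, 8, 11, 14 → Status = R, R, R, R, R, R, R ✓
Warehouse=28: rows 3, 7, 10 → Status takes values {O, M, S} — violation
Warehouse=32: rows 5, 13 → Status = K, K ✓
Warehouse=25: rows 9, 12, 15 → Status = O, O, O ✓
The only Warehouse value with inconsistent Status is Warehouse=28.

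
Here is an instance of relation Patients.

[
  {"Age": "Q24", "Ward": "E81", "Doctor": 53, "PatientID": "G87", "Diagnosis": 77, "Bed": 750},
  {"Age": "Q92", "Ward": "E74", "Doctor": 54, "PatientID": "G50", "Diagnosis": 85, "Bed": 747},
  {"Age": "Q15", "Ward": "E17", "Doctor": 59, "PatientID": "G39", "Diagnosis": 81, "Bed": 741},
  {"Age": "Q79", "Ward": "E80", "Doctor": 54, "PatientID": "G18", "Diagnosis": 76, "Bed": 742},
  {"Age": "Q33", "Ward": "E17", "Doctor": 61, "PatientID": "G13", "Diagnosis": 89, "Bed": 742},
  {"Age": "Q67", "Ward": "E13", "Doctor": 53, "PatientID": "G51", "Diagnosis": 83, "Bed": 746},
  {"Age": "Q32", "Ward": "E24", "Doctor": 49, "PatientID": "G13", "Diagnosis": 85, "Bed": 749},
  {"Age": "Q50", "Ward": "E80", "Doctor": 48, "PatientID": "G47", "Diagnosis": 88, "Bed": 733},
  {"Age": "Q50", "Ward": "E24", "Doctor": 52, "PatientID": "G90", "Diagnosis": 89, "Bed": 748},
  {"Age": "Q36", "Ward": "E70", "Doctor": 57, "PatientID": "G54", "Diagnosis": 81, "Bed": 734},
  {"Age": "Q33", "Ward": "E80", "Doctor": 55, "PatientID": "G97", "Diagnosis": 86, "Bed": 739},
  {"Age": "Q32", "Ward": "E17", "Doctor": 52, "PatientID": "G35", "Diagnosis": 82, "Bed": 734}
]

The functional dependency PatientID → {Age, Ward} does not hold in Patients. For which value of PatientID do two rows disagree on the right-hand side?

PatientID=G87: 1 row → {Age,Ward} = (Q24, E81) ✓
PatientID=G50: 1 row → {Age,Ward} = (Q92, E74) ✓
PatientID=G39: 1 row → {Age,Ward} = (Q15, E17) ✓
PatientID=G18: 1 row → {Age,Ward} = (Q79, E80) ✓
PatientID=G13: 2 rows → {Age,Ward} takes values {(Q33, E17), (Q32, E24)} — violation
PatientID=G51: 1 row → {Age,Ward} = (Q67, E13) ✓
PatientID=G47: 1 row → {Age,Ward} = (Q50, E80) ✓
PatientID=G90: 1 row → {Age,Ward} = (Q50, E24) ✓
PatientID=G54: 1 row → {Age,Ward} = (Q36, E70) ✓
PatientID=G97: 1 row → {Age,Ward} = (Q33, E80) ✓
PatientID=G35: 1 row → {Age,Ward} = (Q32, E17) ✓
The only PatientID value with inconsistent RHS is PatientID=G13.

G13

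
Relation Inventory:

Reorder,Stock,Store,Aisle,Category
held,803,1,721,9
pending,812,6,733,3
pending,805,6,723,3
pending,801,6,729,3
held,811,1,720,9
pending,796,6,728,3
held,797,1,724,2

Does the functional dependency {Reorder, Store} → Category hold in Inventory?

(Reorder=held, Store=1): 3 rows → Category takes values {9, 2} — violation
(Reorder=pending, Store=6): 4 rows → Category = 3, 3, 3, 3 ✓
Two rows agree on {Reorder, Store} but differ on Category, so {Reorder, Store} → Category does not hold.

No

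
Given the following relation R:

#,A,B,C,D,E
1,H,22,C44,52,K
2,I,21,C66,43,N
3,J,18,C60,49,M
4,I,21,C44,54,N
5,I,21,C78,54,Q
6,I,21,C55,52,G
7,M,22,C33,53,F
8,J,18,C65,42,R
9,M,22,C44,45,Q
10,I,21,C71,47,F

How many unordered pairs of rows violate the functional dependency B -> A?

2

B=22: violating pairs (1,7), (1,9) — 2 pairs.
B=21: all 5 rows agree on A — 0 pairs.
B=18: all 2 rows agree on A — 0 pairs.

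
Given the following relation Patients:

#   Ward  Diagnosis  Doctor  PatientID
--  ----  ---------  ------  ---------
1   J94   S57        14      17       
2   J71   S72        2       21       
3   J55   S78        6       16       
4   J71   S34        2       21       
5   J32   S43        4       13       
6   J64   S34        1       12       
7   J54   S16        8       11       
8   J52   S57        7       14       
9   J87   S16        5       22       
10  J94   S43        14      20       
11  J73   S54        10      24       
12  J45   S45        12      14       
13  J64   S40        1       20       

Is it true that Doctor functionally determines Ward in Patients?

Doctor=14: rows 1, 10 → Ward = J94, J94 ✓
Doctor=2: rows 2, 4 → Ward = J71, J71 ✓
Doctor=6: row 3 → Ward = J55 ✓
Doctor=4: row 5 → Ward = J32 ✓
Doctor=1: rows 6, 13 → Ward = J64, J64 ✓
Doctor=8: row 7 → Ward = J54 ✓
Doctor=7: row 8 → Ward = J52 ✓
Doctor=5: row 9 → Ward = J87 ✓
Doctor=10: row 11 → Ward = J73 ✓
Doctor=12: row 12 → Ward = J45 ✓
Every Doctor value is associated with a single Ward value, so Doctor -> Ward holds.

Yes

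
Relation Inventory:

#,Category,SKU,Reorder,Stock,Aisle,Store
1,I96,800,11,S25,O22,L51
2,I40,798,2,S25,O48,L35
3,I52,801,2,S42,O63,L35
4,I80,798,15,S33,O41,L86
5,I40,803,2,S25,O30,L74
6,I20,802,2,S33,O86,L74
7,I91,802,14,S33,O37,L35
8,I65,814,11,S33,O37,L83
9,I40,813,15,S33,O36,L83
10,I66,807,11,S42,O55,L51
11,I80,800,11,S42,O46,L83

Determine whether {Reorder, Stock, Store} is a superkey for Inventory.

Yes

All 11 rows have distinct {Reorder, Stock, Store} values, so {Reorder, Stock, Store} → (all attributes) holds and {Reorder, Stock, Store} is a superkey.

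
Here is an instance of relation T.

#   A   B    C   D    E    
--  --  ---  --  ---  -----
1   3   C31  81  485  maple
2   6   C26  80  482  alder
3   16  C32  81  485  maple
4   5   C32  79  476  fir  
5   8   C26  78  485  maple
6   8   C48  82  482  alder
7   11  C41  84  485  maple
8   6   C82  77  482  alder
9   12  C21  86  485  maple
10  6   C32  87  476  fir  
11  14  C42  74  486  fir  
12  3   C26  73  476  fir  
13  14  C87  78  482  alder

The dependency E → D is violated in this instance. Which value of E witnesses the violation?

E=maple: rows 1, 3, 5, 7, 9 → D = 485, 485, 485, 485, 485 ✓
E=alder: rows 2, 6, 8, 13 → D = 482, 482, 482, 482 ✓
E=fir: rows 4, 10, 11, 12 → D takes values {476, 486} — violation
The only E value with inconsistent D is E=fir.

fir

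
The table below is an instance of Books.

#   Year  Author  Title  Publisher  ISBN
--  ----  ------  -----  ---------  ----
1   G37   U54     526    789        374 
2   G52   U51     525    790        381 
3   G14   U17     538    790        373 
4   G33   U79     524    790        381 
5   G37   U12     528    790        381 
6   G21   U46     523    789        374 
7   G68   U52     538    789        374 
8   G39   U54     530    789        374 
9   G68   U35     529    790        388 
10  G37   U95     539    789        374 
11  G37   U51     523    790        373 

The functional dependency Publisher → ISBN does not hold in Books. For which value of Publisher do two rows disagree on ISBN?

790

Publisher=789: rows 1, 6, 7, 8, 10 → ISBN = 374, 374, 374, 374, 374 ✓
Publisher=790: rows 2, 3, 4, 5, 9, 11 → ISBN takes values {381, 373, 388} — violation
The only Publisher value with inconsistent ISBN is Publisher=790.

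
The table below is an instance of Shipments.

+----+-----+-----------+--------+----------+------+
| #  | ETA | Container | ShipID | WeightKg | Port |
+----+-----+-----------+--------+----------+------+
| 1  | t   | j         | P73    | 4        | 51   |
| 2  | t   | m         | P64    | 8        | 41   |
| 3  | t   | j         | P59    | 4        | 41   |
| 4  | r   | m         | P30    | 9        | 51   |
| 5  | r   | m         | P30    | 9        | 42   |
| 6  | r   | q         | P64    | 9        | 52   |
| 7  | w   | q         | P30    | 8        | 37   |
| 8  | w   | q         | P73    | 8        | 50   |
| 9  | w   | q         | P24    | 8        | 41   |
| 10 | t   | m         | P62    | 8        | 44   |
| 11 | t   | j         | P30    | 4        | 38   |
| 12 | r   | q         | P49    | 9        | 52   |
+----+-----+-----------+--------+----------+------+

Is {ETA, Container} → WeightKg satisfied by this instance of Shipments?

(ETA=t, Container=j): rows 1, 3, 11 → WeightKg = 4, 4, 4 ✓
(ETA=t, Container=m): rows 2, 10 → WeightKg = 8, 8 ✓
(ETA=r, Container=m): rows 4, 5 → WeightKg = 9, 9 ✓
(ETA=r, Container=q): rows 6, 12 → WeightKg = 9, 9 ✓
(ETA=w, Container=q): rows 7, 8, 9 → WeightKg = 8, 8, 8 ✓
Every {ETA, Container} value is associated with a single WeightKg value, so {ETA, Container} → WeightKg holds.

Yes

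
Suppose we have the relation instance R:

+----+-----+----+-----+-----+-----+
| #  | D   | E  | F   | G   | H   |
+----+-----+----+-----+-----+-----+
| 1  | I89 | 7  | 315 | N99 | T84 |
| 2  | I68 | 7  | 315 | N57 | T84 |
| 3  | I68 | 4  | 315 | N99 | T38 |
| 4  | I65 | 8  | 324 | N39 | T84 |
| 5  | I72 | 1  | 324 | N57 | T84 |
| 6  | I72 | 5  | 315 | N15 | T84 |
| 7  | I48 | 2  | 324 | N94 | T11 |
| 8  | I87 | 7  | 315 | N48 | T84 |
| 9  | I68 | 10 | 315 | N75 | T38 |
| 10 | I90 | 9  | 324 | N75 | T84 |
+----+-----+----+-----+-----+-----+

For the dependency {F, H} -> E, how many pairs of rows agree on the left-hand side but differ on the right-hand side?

(F=315, H=T84): violating pairs (1,6), (2,6), (6,8) — 3 pairs.
(F=315, H=T38): violating pairs (3,9) — 1 pair.
(F=324, H=T84): violating pairs (4,5), (4,10), (5,10) — 3 pairs.

7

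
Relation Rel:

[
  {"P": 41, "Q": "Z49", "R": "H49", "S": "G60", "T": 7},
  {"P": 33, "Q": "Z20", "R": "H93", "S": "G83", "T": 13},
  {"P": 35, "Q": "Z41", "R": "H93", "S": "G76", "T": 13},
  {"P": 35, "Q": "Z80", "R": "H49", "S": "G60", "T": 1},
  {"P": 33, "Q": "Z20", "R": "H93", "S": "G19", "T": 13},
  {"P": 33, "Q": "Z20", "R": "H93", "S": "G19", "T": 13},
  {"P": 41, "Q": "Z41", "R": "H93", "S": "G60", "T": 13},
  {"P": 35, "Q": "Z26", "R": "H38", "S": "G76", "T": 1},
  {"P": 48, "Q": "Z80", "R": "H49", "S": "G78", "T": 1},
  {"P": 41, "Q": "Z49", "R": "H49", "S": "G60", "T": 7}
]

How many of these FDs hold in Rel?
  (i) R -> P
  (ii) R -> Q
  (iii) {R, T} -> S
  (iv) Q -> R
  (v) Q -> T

2

(i) R -> P: R=H49: 4 rows → P takes values {41, 35, 48} — violation; R=H93: 5 rows → P takes values {33, 35, 41} — violation — fails.
(ii) R -> Q: R=H49: 4 rows → Q takes values {Z49, Z80} — violation; R=H93: 5 rows → Q takes values {Z20, Z41} — violation — fails.
(iii) {R, T} -> S: (R=H93, T=13): 5 rows → S takes values {G83, G76, G19, G60} — violation; (R=H49, T=1): 2 rows → S takes values {G60, G78} — violation — fails.
(iv) Q -> R: every LHS value maps to a single RHS value — holds.
(v) Q -> T: every LHS value maps to a single RHS value — holds.
2 of the 5 dependencies hold.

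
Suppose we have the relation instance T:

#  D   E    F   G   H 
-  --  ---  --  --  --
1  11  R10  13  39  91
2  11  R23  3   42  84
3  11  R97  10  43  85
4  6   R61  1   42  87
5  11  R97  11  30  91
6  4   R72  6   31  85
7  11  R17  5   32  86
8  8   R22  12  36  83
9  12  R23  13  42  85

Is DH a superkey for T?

Rows 1 and 5 have the same DH value (D=11, H=91) but are distinct tuples, so DH does not determine every attribute — not a superkey.

No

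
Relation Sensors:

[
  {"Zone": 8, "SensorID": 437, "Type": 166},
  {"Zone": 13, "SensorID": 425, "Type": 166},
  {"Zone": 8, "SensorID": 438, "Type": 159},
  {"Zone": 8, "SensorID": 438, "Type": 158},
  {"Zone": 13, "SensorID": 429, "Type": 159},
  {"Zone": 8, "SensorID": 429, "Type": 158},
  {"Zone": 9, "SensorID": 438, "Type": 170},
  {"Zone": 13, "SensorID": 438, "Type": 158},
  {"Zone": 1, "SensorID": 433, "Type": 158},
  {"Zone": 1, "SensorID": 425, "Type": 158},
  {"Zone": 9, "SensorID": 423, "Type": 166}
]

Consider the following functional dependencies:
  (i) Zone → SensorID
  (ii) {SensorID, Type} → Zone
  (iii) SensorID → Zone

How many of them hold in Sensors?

(i) Zone → SensorID: Zone=8: 4 rows → SensorID takes values {437, 438, 429} — violation; Zone=13: 3 rows → SensorID takes values {425, 429, 438} — violation; Zone=9: 2 rows → SensorID takes values {438, 423} — violation; Zone=1: 2 rows → SensorID takes values {433, 425} — violation — fails.
(ii) {SensorID, Type} → Zone: (SensorID=438, Type=158): 2 rows → Zone takes values {8, 13} — violation — fails.
(iii) SensorID → Zone: SensorID=425: 2 rows → Zone takes values {13, 1} — violation; SensorID=438: 4 rows → Zone takes values {8, 9, 13} — violation; SensorID=429: 2 rows → Zone takes values {13, 8} — violation — fails.
None of the 3 dependencies hold.

0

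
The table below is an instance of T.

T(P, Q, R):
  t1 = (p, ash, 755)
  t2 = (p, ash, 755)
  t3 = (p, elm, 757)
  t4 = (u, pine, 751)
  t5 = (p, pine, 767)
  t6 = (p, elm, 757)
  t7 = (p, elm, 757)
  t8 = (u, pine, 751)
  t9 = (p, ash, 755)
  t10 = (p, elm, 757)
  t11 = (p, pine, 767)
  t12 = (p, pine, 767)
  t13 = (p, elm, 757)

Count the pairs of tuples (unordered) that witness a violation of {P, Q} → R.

(P=p, Q=ash): all 3 rows agree on R — 0 pairs.
(P=p, Q=elm): all 5 rows agree on R — 0 pairs.
(P=u, Q=pine): all 2 rows agree on R — 0 pairs.
(P=p, Q=pine): all 3 rows agree on R — 0 pairs.

0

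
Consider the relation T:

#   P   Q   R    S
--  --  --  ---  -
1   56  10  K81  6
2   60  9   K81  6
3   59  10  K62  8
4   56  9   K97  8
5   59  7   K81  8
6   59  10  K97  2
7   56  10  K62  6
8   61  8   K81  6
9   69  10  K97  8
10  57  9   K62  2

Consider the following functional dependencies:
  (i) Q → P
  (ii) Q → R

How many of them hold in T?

0

(i) Q → P: Q=10: rows 1, 3, 6, 7, 9 → P takes values {56, 59, 69} — violation; Q=9: rows 2, 4, 10 → P takes values {60, 56, 57} — violation — fails.
(ii) Q → R: Q=10: rows 1, 3, 6, 7, 9 → R takes values {K81, K62, K97} — violation; Q=9: rows 2, 4, 10 → R takes values {K81, K97, K62} — violation — fails.
None of the 2 dependencies hold.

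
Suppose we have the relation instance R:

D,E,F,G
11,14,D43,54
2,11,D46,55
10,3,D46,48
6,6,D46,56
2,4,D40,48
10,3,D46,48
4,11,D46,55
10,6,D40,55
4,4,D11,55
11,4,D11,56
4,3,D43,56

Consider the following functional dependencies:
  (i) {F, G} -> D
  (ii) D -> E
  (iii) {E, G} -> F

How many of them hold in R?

(i) {F, G} -> D: (F=D46, G=55): 2 rows → D takes values {2, 4} — violation — fails.
(ii) D -> E: D=11: 2 rows → E takes values {14, 4} — violation; D=2: 2 rows → E takes values {11, 4} — violation; D=10: 3 rows → E takes values {3, 6} — violation; D=4: 3 rows → E takes values {11, 4, 3} — violation — fails.
(iii) {E, G} -> F: every LHS value maps to a single RHS value — holds.
1 of the 3 dependencies holds.

1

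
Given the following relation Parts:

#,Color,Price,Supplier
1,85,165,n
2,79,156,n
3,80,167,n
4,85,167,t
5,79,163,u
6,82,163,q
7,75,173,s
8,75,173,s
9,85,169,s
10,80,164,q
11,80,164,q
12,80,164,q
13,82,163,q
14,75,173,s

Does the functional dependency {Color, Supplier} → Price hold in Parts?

Yes

(Color=85, Supplier=n): row 1 → Price = 165 ✓
(Color=79, Supplier=n): row 2 → Price = 156 ✓
(Color=80, Supplier=n): row 3 → Price = 167 ✓
(Color=85, Supplier=t): row 4 → Price = 167 ✓
(Color=79, Supplier=u): row 5 → Price = 163 ✓
(Color=82, Supplier=q): rows 6, 13 → Price = 163, 163 ✓
(Color=75, Supplier=s): rows 7, 8, 14 → Price = 173, 173, 173 ✓
(Color=85, Supplier=s): row 9 → Price = 169 ✓
(Color=80, Supplier=q): rows 10, 11, 12 → Price = 164, 164, 164 ✓
Every {Color, Supplier} value is associated with a single Price value, so {Color, Supplier} → Price holds.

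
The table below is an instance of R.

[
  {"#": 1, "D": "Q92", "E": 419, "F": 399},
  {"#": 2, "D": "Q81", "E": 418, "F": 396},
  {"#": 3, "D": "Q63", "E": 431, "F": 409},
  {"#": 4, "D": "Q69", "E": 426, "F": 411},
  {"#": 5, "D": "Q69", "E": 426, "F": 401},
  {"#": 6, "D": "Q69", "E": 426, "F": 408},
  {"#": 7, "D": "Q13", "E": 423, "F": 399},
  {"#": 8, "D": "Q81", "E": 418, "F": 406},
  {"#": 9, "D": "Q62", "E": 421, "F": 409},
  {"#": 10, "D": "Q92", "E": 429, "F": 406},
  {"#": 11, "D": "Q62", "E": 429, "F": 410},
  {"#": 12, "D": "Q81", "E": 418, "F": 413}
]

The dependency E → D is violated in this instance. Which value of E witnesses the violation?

E=419: row 1 → D = Q92 ✓
E=418: rows 2, 8, 12 → D = Q81, Q81, Q81 ✓
E=431: row 3 → D = Q63 ✓
E=426: rows 4, 5, 6 → D = Q69, Q69, Q69 ✓
E=423: row 7 → D = Q13 ✓
E=421: row 9 → D = Q62 ✓
E=429: rows 10, 11 → D takes values {Q92, Q62} — violation
The only E value with inconsistent D is E=429.

429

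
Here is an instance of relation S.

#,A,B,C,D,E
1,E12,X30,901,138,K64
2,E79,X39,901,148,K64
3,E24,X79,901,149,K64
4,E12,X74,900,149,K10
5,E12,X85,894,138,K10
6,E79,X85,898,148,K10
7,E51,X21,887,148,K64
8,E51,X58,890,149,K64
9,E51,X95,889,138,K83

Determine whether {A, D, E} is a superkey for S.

Yes

All 9 rows have distinct {A, D, E} values, so {A, D, E} → (all attributes) holds and {A, D, E} is a superkey.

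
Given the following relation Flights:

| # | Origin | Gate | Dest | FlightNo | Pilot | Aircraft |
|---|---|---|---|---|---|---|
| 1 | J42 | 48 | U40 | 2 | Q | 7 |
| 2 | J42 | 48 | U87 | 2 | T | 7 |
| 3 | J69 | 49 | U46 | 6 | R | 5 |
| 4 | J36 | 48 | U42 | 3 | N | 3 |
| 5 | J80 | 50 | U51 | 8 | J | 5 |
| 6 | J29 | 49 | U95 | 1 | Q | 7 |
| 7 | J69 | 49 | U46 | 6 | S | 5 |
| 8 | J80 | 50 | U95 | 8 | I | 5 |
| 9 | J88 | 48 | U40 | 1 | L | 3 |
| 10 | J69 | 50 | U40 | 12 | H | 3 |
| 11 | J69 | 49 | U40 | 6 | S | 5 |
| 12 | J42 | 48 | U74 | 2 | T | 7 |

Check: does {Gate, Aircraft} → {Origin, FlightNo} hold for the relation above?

No

(Gate=48, Aircraft=7): rows 1, 2, 12 → {Origin,FlightNo} = (J42, 2), (J42, 2), (J42, 2) ✓
(Gate=49, Aircraft=5): rows 3, 7, 11 → {Origin,FlightNo} = (J69, 6), (J69, 6), (J69, 6) ✓
(Gate=48, Aircraft=3): rows 4, 9 → {Origin,FlightNo} takes values {(J36, 3), (J88, 1)} — violation
(Gate=50, Aircraft=5): rows 5, 8 → {Origin,FlightNo} = (J80, 8), (J80, 8) ✓
(Gate=49, Aircraft=7): row 6 → {Origin,FlightNo} = (J29, 1) ✓
(Gate=50, Aircraft=3): row 10 → {Origin,FlightNo} = (J69, 12) ✓
Two rows agree on {Gate, Aircraft} but differ on {Origin, FlightNo}, so {Gate, Aircraft} → {Origin, FlightNo} does not hold.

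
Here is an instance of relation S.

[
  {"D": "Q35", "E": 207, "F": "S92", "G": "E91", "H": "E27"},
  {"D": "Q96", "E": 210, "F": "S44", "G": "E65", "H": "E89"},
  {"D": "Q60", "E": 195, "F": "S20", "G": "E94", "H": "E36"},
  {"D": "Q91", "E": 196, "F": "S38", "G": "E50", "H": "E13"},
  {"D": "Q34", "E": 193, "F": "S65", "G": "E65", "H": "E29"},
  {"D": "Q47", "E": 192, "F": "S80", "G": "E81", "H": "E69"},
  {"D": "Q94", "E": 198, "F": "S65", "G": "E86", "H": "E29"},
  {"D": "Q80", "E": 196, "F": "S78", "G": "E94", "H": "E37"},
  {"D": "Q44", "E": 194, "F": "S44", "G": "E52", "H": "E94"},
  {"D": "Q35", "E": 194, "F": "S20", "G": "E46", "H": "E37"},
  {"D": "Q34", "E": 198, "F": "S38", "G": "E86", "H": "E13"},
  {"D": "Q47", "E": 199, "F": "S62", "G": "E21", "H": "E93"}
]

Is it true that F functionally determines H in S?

No

F=S92: 1 row → H = E27 ✓
F=S44: 2 rows → H takes values {E89, E94} — violation
F=S20: 2 rows → H takes values {E36, E37} — violation
F=S38: 2 rows → H = E13, E13 ✓
F=S65: 2 rows → H = E29, E29 ✓
F=S80: 1 row → H = E69 ✓
F=S78: 1 row → H = E37 ✓
F=S62: 1 row → H = E93 ✓
Two rows agree on F but differ on H, so F → H does not hold.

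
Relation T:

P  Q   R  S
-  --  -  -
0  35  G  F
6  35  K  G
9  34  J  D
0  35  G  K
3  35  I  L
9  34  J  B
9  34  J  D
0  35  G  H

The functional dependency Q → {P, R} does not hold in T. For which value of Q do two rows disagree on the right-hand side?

35

Q=35: 5 rows → {P,R} takes values {(0, G), (6, K), (3, I)} — violation
Q=34: 3 rows → {P,R} = (9, J), (9, J), (9, J) ✓
The only Q value with inconsistent RHS is Q=35.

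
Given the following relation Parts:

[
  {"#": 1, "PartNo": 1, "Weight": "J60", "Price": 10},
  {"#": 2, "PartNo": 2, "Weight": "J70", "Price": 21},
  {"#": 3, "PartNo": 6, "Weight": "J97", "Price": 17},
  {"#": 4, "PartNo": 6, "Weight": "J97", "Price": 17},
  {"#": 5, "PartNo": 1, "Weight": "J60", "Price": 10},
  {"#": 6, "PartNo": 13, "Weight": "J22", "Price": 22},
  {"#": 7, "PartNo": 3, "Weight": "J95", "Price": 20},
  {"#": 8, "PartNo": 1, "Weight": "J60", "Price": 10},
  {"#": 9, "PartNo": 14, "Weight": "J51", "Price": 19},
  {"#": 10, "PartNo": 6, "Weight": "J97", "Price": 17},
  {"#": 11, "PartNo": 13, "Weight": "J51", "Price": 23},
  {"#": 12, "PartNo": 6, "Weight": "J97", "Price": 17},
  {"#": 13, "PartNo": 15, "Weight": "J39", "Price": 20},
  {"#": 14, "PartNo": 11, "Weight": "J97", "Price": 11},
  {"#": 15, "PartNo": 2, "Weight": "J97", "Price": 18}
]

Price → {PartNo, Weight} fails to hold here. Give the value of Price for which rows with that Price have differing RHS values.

Price=10: rows 1, 5, 8 → {PartNo,Weight} = (1, J60), (1, J60), (1, J60) ✓
Price=21: row 2 → {PartNo,Weight} = (2, J70) ✓
Price=17: rows 3, 4, 10, 12 → {PartNo,Weight} = (6, J97), (6, J97), (6, J97), (6, J97) ✓
Price=22: row 6 → {PartNo,Weight} = (13, J22) ✓
Price=20: rows 7, 13 → {PartNo,Weight} takes values {(3, J95), (15, J39)} — violation
Price=19: row 9 → {PartNo,Weight} = (14, J51) ✓
Price=23: row 11 → {PartNo,Weight} = (13, J51) ✓
Price=11: row 14 → {PartNo,Weight} = (11, J97) ✓
Price=18: row 15 → {PartNo,Weight} = (2, J97) ✓
The only Price value with inconsistent RHS is Price=20.

20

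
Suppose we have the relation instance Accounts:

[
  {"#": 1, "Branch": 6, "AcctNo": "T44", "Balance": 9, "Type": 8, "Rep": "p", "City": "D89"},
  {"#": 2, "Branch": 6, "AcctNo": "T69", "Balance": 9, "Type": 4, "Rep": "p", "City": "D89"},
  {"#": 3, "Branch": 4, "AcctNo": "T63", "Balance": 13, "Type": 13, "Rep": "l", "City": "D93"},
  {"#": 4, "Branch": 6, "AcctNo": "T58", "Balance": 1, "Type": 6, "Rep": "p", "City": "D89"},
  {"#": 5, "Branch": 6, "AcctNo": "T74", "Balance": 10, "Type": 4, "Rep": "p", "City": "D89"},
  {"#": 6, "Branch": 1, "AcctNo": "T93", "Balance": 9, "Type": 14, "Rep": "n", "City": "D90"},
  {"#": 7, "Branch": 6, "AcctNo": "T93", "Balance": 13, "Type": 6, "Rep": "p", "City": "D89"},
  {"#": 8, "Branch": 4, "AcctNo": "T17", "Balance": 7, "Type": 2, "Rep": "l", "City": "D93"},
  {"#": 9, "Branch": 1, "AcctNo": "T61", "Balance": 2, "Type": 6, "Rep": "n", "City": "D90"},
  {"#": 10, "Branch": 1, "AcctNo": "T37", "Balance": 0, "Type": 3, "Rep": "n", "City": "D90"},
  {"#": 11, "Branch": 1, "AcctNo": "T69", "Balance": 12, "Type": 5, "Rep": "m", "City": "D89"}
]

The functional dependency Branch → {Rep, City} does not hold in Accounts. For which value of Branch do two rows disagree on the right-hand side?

Branch=6: rows 1, 2, 4, 5, 7 → {Rep,City} = (p, D89), (p, D89), (p, D89), (p, D89), (p, D89) ✓
Branch=4: rows 3, 8 → {Rep,City} = (l, D93), (l, D93) ✓
Branch=1: rows 6, 9, 10, 11 → {Rep,City} takes values {(n, D90), (m, D89)} — violation
The only Branch value with inconsistent RHS is Branch=1.

1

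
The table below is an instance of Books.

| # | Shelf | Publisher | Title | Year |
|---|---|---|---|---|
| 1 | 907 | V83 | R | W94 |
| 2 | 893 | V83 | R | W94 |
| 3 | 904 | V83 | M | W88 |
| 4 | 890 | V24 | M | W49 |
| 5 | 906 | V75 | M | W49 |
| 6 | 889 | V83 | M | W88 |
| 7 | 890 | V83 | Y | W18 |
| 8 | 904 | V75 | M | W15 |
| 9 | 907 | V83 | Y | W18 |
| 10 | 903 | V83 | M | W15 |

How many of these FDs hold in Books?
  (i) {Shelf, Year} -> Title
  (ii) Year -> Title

(i) {Shelf, Year} -> Title: every LHS value maps to a single RHS value — holds.
(ii) Year -> Title: every LHS value maps to a single RHS value — holds.
2 of the 2 dependencies hold.

2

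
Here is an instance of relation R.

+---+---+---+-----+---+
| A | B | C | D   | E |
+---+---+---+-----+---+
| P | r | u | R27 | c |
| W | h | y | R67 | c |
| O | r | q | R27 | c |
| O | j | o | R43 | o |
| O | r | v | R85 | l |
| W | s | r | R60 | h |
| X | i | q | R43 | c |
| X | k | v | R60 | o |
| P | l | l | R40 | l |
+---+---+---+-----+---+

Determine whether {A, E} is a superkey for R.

Yes

All 9 rows have distinct {A, E} values, so {A, E} → (all attributes) holds and {A, E} is a superkey.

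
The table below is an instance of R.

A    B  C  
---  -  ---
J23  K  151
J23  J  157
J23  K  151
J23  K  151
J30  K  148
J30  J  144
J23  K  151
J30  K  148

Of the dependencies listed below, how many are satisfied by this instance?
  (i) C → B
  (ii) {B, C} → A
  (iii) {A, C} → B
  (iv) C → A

4

(i) C → B: every LHS value maps to a single RHS value — holds.
(ii) {B, C} → A: every LHS value maps to a single RHS value — holds.
(iii) {A, C} → B: every LHS value maps to a single RHS value — holds.
(iv) C → A: every LHS value maps to a single RHS value — holds.
4 of the 4 dependencies hold.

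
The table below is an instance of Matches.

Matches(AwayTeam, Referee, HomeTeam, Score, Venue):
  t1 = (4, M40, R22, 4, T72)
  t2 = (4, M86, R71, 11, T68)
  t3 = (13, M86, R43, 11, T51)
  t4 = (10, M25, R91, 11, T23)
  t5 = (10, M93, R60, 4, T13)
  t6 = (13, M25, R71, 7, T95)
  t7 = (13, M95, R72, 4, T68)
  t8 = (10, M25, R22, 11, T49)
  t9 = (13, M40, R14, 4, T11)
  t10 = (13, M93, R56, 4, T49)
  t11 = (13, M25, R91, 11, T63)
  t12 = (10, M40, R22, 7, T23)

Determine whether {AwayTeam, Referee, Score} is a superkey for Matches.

Rows 4 and 8 have the same {AwayTeam, Referee, Score} value (AwayTeam=10, Referee=M25, Score=11) but are distinct tuples, so {AwayTeam, Referee, Score} does not determine every attribute — not a superkey.

No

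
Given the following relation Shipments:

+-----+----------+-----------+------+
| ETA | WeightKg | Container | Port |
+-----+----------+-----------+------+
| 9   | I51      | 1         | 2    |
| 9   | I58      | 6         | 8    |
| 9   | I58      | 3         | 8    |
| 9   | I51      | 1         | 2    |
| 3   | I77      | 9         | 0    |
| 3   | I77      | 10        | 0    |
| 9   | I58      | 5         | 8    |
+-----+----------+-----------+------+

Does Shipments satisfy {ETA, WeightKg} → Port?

Yes

(ETA=9, WeightKg=I51): 2 rows → Port = 2, 2 ✓
(ETA=9, WeightKg=I58): 3 rows → Port = 8, 8, 8 ✓
(ETA=3, WeightKg=I77): 2 rows → Port = 0, 0 ✓
Every {ETA, WeightKg} value is associated with a single Port value, so {ETA, WeightKg} → Port holds.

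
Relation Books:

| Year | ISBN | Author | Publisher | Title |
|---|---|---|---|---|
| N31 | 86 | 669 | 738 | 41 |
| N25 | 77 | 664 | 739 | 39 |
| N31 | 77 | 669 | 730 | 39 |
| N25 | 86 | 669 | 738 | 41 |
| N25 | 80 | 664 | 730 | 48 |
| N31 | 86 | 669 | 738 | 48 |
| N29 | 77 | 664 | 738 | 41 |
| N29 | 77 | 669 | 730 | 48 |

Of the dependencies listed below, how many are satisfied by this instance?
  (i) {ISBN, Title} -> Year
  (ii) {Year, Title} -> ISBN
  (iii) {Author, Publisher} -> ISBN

2

(i) {ISBN, Title} -> Year: (ISBN=86, Title=41): 2 rows → Year takes values {N31, N25} — violation; (ISBN=77, Title=39): 2 rows → Year takes values {N25, N31} — violation — fails.
(ii) {Year, Title} -> ISBN: every LHS value maps to a single RHS value — holds.
(iii) {Author, Publisher} -> ISBN: every LHS value maps to a single RHS value — holds.
2 of the 3 dependencies hold.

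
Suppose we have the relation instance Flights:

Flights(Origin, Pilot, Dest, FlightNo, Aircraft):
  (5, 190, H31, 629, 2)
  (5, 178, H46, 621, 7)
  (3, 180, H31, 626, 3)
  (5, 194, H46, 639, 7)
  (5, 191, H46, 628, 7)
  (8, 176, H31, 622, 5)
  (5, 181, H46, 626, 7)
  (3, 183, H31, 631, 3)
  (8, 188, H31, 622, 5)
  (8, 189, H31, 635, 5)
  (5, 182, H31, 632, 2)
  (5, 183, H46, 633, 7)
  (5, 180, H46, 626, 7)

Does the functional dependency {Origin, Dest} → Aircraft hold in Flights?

(Origin=5, Dest=H31): 2 rows → Aircraft = 2, 2 ✓
(Origin=5, Dest=H46): 6 rows → Aircraft = 7, 7, 7, 7, 7, 7 ✓
(Origin=3, Dest=H31): 2 rows → Aircraft = 3, 3 ✓
(Origin=8, Dest=H31): 3 rows → Aircraft = 5, 5, 5 ✓
Every {Origin, Dest} value is associated with a single Aircraft value, so {Origin, Dest} → Aircraft holds.

Yes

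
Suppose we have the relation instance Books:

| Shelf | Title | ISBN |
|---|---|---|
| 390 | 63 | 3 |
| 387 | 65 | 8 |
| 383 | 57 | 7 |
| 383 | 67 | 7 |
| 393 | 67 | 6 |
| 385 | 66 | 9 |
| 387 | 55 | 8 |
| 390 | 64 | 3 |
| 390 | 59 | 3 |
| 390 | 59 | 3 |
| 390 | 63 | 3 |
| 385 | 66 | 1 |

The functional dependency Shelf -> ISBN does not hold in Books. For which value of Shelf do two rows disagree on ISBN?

385

Shelf=390: 5 rows → ISBN = 3, 3, 3, 3, 3 ✓
Shelf=387: 2 rows → ISBN = 8, 8 ✓
Shelf=383: 2 rows → ISBN = 7, 7 ✓
Shelf=393: 1 row → ISBN = 6 ✓
Shelf=385: 2 rows → ISBN takes values {9, 1} — violation
The only Shelf value with inconsistent ISBN is Shelf=385.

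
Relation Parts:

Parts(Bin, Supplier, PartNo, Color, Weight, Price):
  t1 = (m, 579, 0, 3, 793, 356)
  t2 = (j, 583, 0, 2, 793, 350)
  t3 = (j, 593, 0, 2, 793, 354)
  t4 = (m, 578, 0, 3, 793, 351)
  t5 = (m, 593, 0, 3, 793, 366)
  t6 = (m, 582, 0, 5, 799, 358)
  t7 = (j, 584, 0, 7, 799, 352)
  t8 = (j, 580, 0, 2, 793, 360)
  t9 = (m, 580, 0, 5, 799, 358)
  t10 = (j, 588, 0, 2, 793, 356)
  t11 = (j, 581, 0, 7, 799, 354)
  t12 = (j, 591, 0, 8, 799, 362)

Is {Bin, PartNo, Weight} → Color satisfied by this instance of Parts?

No

(Bin=m, PartNo=0, Weight=793): rows 1, 4, 5 → Color = 3, 3, 3 ✓
(Bin=j, PartNo=0, Weight=793): rows 2, 3, 8, 10 → Color = 2, 2, 2, 2 ✓
(Bin=m, PartNo=0, Weight=799): rows 6, 9 → Color = 5, 5 ✓
(Bin=j, PartNo=0, Weight=799): rows 7, 11, 12 → Color takes values {7, 8} — violation
Two rows agree on {Bin, PartNo, Weight} but differ on Color, so {Bin, PartNo, Weight} → Color does not hold.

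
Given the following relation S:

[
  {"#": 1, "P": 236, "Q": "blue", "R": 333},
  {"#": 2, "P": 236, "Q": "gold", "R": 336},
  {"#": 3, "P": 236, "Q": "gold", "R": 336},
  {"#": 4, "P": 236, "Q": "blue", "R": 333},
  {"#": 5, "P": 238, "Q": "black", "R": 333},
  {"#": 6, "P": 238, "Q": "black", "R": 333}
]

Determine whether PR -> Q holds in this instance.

Yes

(P=236, R=333): rows 1, 4 → Q = blue, blue ✓
(P=236, R=336): rows 2, 3 → Q = gold, gold ✓
(P=238, R=333): rows 5, 6 → Q = black, black ✓
Every PR value is associated with a single Q value, so PR -> Q holds.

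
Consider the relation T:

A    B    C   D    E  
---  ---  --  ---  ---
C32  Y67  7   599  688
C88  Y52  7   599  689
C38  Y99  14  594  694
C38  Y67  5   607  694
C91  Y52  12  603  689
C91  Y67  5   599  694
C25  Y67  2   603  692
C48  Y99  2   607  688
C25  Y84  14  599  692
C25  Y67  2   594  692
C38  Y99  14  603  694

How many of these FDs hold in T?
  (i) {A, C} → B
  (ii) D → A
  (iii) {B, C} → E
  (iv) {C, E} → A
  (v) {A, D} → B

3

(i) {A, C} → B: every LHS value maps to a single RHS value — holds.
(ii) D → A: D=599: 4 rows → A takes values {C32, C88, C91, C25} — violation; D=594: 2 rows → A takes values {C38, C25} — violation; D=607: 2 rows → A takes values {C38, C48} — violation; D=603: 3 rows → A takes values {C91, C25, C38} — violation — fails.
(iii) {B, C} → E: every LHS value maps to a single RHS value — holds.
(iv) {C, E} → A: (C=5, E=694): 2 rows → A takes values {C38, C91} — violation — fails.
(v) {A, D} → B: every LHS value maps to a single RHS value — holds.
3 of the 5 dependencies hold.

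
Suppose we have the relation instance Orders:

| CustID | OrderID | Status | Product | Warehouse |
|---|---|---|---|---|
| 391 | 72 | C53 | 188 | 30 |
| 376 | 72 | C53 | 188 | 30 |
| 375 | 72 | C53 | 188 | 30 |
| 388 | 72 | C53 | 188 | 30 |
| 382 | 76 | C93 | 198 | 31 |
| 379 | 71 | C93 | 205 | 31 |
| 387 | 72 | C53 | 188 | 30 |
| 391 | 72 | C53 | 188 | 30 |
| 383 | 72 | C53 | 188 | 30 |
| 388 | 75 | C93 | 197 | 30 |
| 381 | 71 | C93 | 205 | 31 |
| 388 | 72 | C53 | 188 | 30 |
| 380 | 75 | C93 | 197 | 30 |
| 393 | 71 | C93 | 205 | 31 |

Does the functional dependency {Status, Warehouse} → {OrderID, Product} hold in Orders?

(Status=C53, Warehouse=30): 8 rows → {OrderID,Product} = (72, 188), (72, 188), (72, 188), (72, 188), (72, 188), (72, 188), (72, 188), (72, 188) ✓
(Status=C93, Warehouse=31): 4 rows → {OrderID,Product} takes values {(76, 198), (71, 205)} — violation
(Status=C93, Warehouse=30): 2 rows → {OrderID,Product} = (75, 197), (75, 197) ✓
Two rows agree on {Status, Warehouse} but differ on {OrderID, Product}, so {Status, Warehouse} → {OrderID, Product} does not hold.

No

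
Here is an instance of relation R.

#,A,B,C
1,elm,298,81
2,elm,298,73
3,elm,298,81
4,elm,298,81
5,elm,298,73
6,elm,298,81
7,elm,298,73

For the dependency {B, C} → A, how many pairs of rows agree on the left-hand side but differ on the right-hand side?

(B=298, C=81): all 4 rows agree on A — 0 pairs.
(B=298, C=73): all 3 rows agree on A — 0 pairs.

0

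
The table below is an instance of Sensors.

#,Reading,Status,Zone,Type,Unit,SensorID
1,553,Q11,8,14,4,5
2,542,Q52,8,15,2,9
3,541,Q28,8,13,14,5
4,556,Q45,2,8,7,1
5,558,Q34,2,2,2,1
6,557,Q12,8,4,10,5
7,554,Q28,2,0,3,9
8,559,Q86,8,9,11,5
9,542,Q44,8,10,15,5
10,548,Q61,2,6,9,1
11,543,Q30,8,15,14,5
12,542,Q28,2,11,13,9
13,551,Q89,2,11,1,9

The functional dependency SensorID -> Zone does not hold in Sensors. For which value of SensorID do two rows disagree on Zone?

SensorID=5: rows 1, 3, 6, 8, 9, 11 → Zone = 8, 8, 8, 8, 8, 8 ✓
SensorID=9: rows 2, 7, 12, 13 → Zone takes values {8, 2} — violation
SensorID=1: rows 4, 5, 10 → Zone = 2, 2, 2 ✓
The only SensorID value with inconsistent Zone is SensorID=9.

9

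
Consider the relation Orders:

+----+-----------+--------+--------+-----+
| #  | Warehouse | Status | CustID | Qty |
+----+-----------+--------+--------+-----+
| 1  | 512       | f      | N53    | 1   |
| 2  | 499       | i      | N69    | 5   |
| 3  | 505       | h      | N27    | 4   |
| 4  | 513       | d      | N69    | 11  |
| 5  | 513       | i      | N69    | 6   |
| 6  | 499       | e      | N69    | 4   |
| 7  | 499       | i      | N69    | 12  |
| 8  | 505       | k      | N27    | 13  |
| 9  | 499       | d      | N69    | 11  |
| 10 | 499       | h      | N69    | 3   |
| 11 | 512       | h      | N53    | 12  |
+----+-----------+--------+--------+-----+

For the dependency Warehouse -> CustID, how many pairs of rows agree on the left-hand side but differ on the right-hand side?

0

Warehouse=512: all 2 rows agree on CustID — 0 pairs.
Warehouse=499: all 5 rows agree on CustID — 0 pairs.
Warehouse=505: all 2 rows agree on CustID — 0 pairs.
Warehouse=513: all 2 rows agree on CustID — 0 pairs.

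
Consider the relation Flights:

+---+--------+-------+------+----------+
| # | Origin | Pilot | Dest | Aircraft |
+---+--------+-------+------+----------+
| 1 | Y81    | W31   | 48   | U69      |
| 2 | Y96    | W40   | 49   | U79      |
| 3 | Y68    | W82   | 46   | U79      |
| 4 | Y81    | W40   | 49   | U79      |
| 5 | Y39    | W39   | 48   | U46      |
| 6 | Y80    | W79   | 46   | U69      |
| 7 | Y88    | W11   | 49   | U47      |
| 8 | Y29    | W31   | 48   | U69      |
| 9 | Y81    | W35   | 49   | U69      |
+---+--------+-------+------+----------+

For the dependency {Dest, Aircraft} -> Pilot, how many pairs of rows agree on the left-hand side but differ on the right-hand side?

0

(Dest=48, Aircraft=U69): all 2 rows agree on Pilot — 0 pairs.
(Dest=49, Aircraft=U79): all 2 rows agree on Pilot — 0 pairs.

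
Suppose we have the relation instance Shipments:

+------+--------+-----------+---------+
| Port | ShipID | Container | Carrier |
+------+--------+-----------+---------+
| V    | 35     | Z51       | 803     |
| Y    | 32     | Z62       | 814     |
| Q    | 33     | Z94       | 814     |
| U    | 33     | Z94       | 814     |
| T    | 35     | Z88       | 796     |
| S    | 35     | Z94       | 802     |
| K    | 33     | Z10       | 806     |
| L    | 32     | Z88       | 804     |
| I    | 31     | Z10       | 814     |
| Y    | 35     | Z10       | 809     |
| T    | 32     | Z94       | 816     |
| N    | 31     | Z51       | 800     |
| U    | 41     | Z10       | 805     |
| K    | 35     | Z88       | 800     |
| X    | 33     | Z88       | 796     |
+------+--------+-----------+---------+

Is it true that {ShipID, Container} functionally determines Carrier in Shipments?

No

(ShipID=35, Container=Z51): 1 row → Carrier = 803 ✓
(ShipID=32, Container=Z62): 1 row → Carrier = 814 ✓
(ShipID=33, Container=Z94): 2 rows → Carrier = 814, 814 ✓
(ShipID=35, Container=Z88): 2 rows → Carrier takes values {796, 800} — violation
(ShipID=35, Container=Z94): 1 row → Carrier = 802 ✓
(ShipID=33, Container=Z10): 1 row → Carrier = 806 ✓
(ShipID=32, Container=Z88): 1 row → Carrier = 804 ✓
(ShipID=31, Container=Z10): 1 row → Carrier = 814 ✓
(ShipID=35, Container=Z10): 1 row → Carrier = 809 ✓
(ShipID=32, Container=Z94): 1 row → Carrier = 816 ✓
(ShipID=31, Container=Z51): 1 row → Carrier = 800 ✓
(ShipID=41, Container=Z10): 1 row → Carrier = 805 ✓
(ShipID=33, Container=Z88): 1 row → Carrier = 796 ✓
Two rows agree on {ShipID, Container} but differ on Carrier, so {ShipID, Container} -> Carrier does not hold.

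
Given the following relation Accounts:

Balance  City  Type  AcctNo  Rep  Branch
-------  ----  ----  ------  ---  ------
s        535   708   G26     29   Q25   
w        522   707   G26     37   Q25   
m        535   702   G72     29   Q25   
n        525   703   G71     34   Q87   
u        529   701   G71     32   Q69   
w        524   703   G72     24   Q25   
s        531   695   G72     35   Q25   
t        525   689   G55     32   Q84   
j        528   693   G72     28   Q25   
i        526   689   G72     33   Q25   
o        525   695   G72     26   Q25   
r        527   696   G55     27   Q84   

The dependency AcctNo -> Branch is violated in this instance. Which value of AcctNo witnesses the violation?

AcctNo=G26: 2 rows → Branch = Q25, Q25 ✓
AcctNo=G72: 6 rows → Branch = Q25, Q25, Q25, Q25, Q25, Q25 ✓
AcctNo=G71: 2 rows → Branch takes values {Q87, Q69} — violation
AcctNo=G55: 2 rows → Branch = Q84, Q84 ✓
The only AcctNo value with inconsistent Branch is AcctNo=G71.

G71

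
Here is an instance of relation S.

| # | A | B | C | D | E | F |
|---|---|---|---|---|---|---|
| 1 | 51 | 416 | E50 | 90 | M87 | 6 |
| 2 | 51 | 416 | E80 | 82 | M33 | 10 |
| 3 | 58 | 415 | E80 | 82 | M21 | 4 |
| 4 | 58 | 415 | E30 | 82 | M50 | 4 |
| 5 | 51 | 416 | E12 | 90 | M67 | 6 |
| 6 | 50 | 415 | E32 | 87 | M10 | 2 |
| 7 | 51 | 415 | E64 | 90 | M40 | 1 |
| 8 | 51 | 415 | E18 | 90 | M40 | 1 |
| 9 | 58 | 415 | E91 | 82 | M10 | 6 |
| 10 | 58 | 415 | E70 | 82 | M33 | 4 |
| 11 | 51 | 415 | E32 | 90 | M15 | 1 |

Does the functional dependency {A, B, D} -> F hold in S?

No

(A=51, B=416, D=90): rows 1, 5 → F = 6, 6 ✓
(A=51, B=416, D=82): row 2 → F = 10 ✓
(A=58, B=415, D=82): rows 3, 4, 9, 10 → F takes values {4, 6} — violation
(A=50, B=415, D=87): row 6 → F = 2 ✓
(A=51, B=415, D=90): rows 7, 8, 11 → F = 1, 1, 1 ✓
Two rows agree on {A, B, D} but differ on F, so {A, B, D} -> F does not hold.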